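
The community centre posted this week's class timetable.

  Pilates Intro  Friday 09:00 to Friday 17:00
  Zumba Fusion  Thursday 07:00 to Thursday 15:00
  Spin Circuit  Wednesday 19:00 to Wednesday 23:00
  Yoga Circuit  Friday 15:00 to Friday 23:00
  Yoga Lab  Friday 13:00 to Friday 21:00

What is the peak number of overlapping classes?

3

Sort all start/end points and keep a running count:
Wednesday 19:00 start Spin Circuit → 1
Wednesday 23:00 end Spin Circuit → 0
Thursday 07:00 start Zumba Fusion → 1
Thursday 15:00 end Zumba Fusion → 0
Friday 09:00 start Pilates Intro → 1
Friday 13:00 start Yoga Lab → 2
Friday 15:00 start Yoga Circuit → 3
Friday 17:00 end Pilates Intro → 2
Friday 21:00 end Yoga Lab → 1
Friday 23:00 end Yoga Circuit → 0
Peak is 3, at Friday 15:00 (Pilates Intro, Yoga Circuit, Yoga Lab).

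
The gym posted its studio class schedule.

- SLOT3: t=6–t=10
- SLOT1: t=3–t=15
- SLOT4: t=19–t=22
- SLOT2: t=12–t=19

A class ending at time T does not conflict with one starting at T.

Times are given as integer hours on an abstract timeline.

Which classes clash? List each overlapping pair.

Sorted by start: SLOT1, SLOT3, SLOT2, SLOT4.
SLOT3 starts before SLOT1 ends → SLOT1 and SLOT3 overlap.
SLOT2 starts before SLOT1 ends → SLOT1 and SLOT2 overlap.
SLOT4 starts after SLOT1 ends.
SLOT2 starts after SLOT3 ends — done with SLOT3.
SLOT4 starts exactly when SLOT2 ends (back-to-back, no overlap).

SLOT1 & SLOT2, SLOT1 & SLOT3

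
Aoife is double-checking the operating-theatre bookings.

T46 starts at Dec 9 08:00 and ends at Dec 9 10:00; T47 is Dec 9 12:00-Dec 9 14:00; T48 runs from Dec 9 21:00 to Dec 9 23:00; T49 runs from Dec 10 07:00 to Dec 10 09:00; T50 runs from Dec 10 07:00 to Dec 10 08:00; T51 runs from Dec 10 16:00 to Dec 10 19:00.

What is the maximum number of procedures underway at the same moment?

2

Sweep the timeline, counting +1 at each start and −1 at each end (ends before starts at a tie):
Dec 9 08:00 start T46 → 1
Dec 9 10:00 end T46 → 0
Dec 9 12:00 start T47 → 1
Dec 9 14:00 end T47 → 0
Dec 9 21:00 start T48 → 1
Dec 9 23:00 end T48 → 0
Dec 10 07:00 start T49 → 1
Dec 10 07:00 start T50 → 2
Dec 10 08:00 end T50 → 1
Dec 10 09:00 end T49 → 0
Dec 10 16:00 start T51 → 1
Dec 10 19:00 end T51 → 0
Peak is 2, at Dec 10 07:00 (T49, T50).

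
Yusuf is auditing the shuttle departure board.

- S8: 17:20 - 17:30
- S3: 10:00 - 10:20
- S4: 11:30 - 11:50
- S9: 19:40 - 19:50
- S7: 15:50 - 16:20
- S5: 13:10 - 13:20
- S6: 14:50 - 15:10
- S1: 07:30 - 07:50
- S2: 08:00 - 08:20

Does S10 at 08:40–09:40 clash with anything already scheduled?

No — it doesn't clash with anything

S1: ends 07:50 at or before S10 starts 08:40 → clear.
S2: ends 08:20 at or before S10 starts 08:40 → clear.
S3: starts 10:00 at or after S10 ends 09:40 → clear.
S4: starts 11:30 at or after S10 ends 09:40 → clear.
S5: starts 13:10 at or after S10 ends 09:40 → clear.
S6: starts 14:50 at or after S10 ends 09:40 → clear.
S7: starts 15:50 at or after S10 ends 09:40 → clear.
S8: starts 17:20 at or after S10 ends 09:40 → clear.
S9: starts 19:40 at or after S10 ends 09:40 → clear.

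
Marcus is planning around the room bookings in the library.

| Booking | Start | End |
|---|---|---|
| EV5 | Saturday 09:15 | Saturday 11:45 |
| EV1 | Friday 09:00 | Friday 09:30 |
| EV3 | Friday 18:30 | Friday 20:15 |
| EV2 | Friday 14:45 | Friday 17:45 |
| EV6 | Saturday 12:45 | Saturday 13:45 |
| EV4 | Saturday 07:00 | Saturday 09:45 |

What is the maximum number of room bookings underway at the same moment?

Sort all start/end points and keep a running count:
Friday 09:00 start EV1 → 1
Friday 09:30 end EV1 → 0
Friday 14:45 start EV2 → 1
Friday 17:45 end EV2 → 0
Friday 18:30 start EV3 → 1
Friday 20:15 end EV3 → 0
Saturday 07:00 start EV4 → 1
Saturday 09:15 start EV5 → 2
Saturday 09:45 end EV4 → 1
Saturday 11:45 end EV5 → 0
Saturday 12:45 start EV6 → 1
Saturday 13:45 end EV6 → 0
Peak is 2, at Saturday 09:15 (EV4, EV5).

2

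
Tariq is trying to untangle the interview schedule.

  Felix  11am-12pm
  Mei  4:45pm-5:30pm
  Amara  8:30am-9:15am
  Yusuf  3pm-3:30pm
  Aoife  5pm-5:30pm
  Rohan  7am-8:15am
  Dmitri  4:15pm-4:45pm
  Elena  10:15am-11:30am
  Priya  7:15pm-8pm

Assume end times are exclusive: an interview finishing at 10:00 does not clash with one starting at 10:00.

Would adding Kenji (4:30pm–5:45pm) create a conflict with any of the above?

Rohan: ends 8:15am at or before Kenji starts 4:30pm → clear.
Amara: ends 9:15am at or before Kenji starts 4:30pm → clear.
Elena: ends 11:30am at or before Kenji starts 4:30pm → clear.
Felix: ends 12pm at or before Kenji starts 4:30pm → clear.
Yusuf: ends 3:30pm at or before Kenji starts 4:30pm → clear.
Dmitri: starts 4:15pm before Kenji ends 5:45pm, and ends 4:45pm after Kenji starts 4:30pm → overlap.
Mei: starts 4:45pm before Kenji ends 5:45pm, and ends 5:30pm after Kenji starts 4:30pm → overlap.
Aoife: starts 5pm before Kenji ends 5:45pm, and ends 5:30pm after Kenji starts 4:30pm → overlap.
Priya: starts 7:15pm at or after Kenji ends 5:45pm → clear.
Kenji overlaps Mei, Aoife, Dmitri.

Yes — it overlaps Aoife, Dmitri, Mei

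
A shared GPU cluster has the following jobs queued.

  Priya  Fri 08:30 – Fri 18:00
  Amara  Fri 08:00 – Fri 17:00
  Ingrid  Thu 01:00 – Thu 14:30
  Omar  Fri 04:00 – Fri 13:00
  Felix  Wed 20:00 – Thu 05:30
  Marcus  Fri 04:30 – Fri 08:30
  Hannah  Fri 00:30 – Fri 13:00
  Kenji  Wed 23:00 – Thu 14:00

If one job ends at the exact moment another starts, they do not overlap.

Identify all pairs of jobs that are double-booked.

Amara & Hannah, Amara & Marcus, Amara & Omar, Amara & Priya, Felix & Ingrid, Felix & Kenji, Hannah & Marcus, Hannah & Omar, Hannah & Priya, Ingrid & Kenji, Marcus & Omar, Omar & Priya

Check each pair: they overlap iff neither finishes before the other starts.
Sorted by start: Felix, Kenji, Ingrid, Hannah, Omar, Marcus, Amara, Priya.
Kenji starts before Felix ends → Felix and Kenji overlap.
Ingrid starts before Felix ends → Felix and Ingrid overlap.
Hannah starts after Felix ends — done with Felix.
Ingrid starts before Kenji ends → Kenji and Ingrid overlap.
Hannah starts after Kenji ends — done with Kenji.
Hannah starts after Ingrid ends — done with Ingrid.
Omar starts before Hannah ends → Hannah and Omar overlap.
Marcus starts before Hannah ends → Hannah and Marcus overlap.
Amara starts before Hannah ends → Hannah and Amara overlap.
Priya starts before Hannah ends → Hannah and Priya overlap.
Marcus starts before Omar ends → Omar and Marcus overlap.
Amara starts before Omar ends → Omar and Amara overlap.
Priya starts before Omar ends → Omar and Priya overlap.
Amara starts before Marcus ends → Marcus and Amara overlap.
Priya starts exactly when Marcus ends (back-to-back, no overlap).
Priya starts before Amara ends → Amara and Priya overlap.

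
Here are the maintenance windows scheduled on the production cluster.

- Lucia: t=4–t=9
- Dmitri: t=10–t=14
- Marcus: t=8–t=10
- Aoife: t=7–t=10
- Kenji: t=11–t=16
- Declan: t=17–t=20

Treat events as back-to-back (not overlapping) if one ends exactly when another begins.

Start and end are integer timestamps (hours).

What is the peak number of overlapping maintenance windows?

Walk through starts and ends in time order (an end at T is processed before a start at T):
t=4 start Lucia → 1
t=7 start Aoife → 2
t=8 start Marcus → 3
t=9 end Lucia → 2
t=10 end Aoife → 1
t=10 end Marcus → 0
t=10 start Dmitri → 1
t=11 start Kenji → 2
t=14 end Dmitri → 1
t=16 end Kenji → 0
t=17 start Declan → 1
t=20 end Declan → 0
Peak is 3, at t=8 (Aoife, Lucia, Marcus).

3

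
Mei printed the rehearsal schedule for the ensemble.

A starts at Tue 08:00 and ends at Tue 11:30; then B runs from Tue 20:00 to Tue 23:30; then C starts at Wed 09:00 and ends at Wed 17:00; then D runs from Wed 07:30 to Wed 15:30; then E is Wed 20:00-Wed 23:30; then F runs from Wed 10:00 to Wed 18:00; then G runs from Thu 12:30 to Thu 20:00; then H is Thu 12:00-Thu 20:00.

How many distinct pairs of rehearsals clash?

4

Two intervals overlap when each starts before the other ends.
Sorted by start: A, B, D, C, F, E, H, G.
B starts after A ends, so A has no further overlaps.
D starts after B ends, so B has no further overlaps.
C starts before D ends → D and C overlap.
F starts before D ends → D and F overlap.
E starts after D ends, so D has no further overlaps.
F starts before C ends → C and F overlap.
E starts after C ends, so C has no further overlaps.
E starts after F ends, so F has no further overlaps.
H starts after E ends, so E has no further overlaps.
G starts before H ends → H and G overlap.
Overlapping pairs: C & D, C & F, D & F, G & H — 4 in total.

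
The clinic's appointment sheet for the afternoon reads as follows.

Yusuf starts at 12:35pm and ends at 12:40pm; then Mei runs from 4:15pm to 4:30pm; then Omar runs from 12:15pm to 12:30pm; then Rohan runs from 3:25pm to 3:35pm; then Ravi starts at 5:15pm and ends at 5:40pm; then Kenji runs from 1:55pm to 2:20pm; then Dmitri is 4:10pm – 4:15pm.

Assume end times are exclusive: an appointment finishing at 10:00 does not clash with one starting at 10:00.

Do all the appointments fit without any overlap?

Yes

Sorted by start: Omar, Yusuf, Kenji, Rohan, Dmitri, Mei, Ravi.
Yusuf starts after Omar ends, so nothing later overlaps Omar either.
Kenji starts after Yusuf ends, so nothing later overlaps Yusuf either.
Rohan starts after Kenji ends, so nothing later overlaps Kenji either.
Dmitri starts after Rohan ends, so nothing later overlaps Rohan either.
Mei starts exactly when Dmitri ends (back-to-back, no overlap), so nothing later overlaps Dmitri either.
Ravi starts after Mei ends.
Every pair is clear; the schedule has no overlaps.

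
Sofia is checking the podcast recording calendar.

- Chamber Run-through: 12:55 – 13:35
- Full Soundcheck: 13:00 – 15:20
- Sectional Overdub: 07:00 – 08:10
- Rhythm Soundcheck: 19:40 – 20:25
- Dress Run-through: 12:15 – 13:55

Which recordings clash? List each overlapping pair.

Sorted by start: Sectional Overdub, Dress Run-through, Chamber Run-through, Full Soundcheck, Rhythm Soundcheck.
Dress Run-through starts after Sectional Overdub ends, so nothing later overlaps Sectional Overdub either.
Chamber Run-through starts before Dress Run-through ends → Dress Run-through and Chamber Run-through overlap.
Full Soundcheck starts before Dress Run-through ends → Dress Run-through and Full Soundcheck overlap.
Rhythm Soundcheck starts after Dress Run-through ends.
Full Soundcheck starts before Chamber Run-through ends → Chamber Run-through and Full Soundcheck overlap.
Rhythm Soundcheck starts after Chamber Run-through ends.
Rhythm Soundcheck starts after Full Soundcheck ends.

Chamber Run-through & Dress Run-through, Chamber Run-through & Full Soundcheck, Dress Run-through & Full Soundcheck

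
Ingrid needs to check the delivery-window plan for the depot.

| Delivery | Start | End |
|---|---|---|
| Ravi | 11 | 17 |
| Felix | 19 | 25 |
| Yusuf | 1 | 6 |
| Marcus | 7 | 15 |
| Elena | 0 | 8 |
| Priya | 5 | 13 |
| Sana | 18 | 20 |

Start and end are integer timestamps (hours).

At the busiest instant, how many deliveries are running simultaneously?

Sort all start/end points and keep a running count:
0 start Elena → 1
1 start Yusuf → 2
5 start Priya → 3
6 end Yusuf → 2
7 start Marcus → 3
8 end Elena → 2
11 start Ravi → 3
13 end Priya → 2
15 end Marcus → 1
17 end Ravi → 0
18 start Sana → 1
19 start Felix → 2
20 end Sana → 1
25 end Felix → 0
Peak is 3, at 5 (Elena, Priya, Yusuf).

3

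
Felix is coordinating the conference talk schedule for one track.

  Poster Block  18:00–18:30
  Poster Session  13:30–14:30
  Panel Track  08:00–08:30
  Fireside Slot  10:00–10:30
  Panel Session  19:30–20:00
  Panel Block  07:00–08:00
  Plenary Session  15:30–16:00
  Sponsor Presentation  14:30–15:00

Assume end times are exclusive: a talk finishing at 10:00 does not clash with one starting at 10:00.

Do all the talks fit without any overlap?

Sorted by start: Panel Block, Panel Track, Fireside Slot, Poster Session, Sponsor Presentation, Plenary Session, Poster Block, Panel Session.
Panel Track starts exactly when Panel Block ends (back-to-back, no overlap) — done with Panel Block.
Fireside Slot starts after Panel Track ends — done with Panel Track.
Poster Session starts after Fireside Slot ends — done with Fireside Slot.
Sponsor Presentation starts exactly when Poster Session ends (back-to-back, no overlap) — done with Poster Session.
Plenary Session starts after Sponsor Presentation ends — done with Sponsor Presentation.
Poster Block starts after Plenary Session ends — done with Plenary Session.
Panel Session starts after Poster Block ends.
Every pair is clear; the schedule has no overlaps.

Yes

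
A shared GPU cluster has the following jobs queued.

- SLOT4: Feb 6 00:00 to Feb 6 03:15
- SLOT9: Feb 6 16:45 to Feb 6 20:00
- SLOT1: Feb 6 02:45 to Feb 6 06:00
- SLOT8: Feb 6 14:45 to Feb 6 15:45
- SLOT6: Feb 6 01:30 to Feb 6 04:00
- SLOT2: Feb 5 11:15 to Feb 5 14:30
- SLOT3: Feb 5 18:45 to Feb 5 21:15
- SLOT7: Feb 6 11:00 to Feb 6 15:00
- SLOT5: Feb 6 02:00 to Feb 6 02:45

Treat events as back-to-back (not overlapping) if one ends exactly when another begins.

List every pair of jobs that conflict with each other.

SLOT1 & SLOT4, SLOT1 & SLOT6, SLOT4 & SLOT5, SLOT4 & SLOT6, SLOT5 & SLOT6, SLOT7 & SLOT8

Check each pair: they overlap iff neither finishes before the other starts.
Sorted by start: SLOT2, SLOT3, SLOT4, SLOT6, SLOT5, SLOT1, SLOT7, SLOT8, SLOT9.
SLOT3 starts after SLOT2 ends — done with SLOT2.
SLOT4 starts after SLOT3 ends — done with SLOT3.
SLOT6 starts before SLOT4 ends → SLOT4 and SLOT6 overlap.
SLOT5 starts before SLOT4 ends → SLOT4 and SLOT5 overlap.
SLOT1 starts before SLOT4 ends → SLOT4 and SLOT1 overlap.
SLOT7 starts after SLOT4 ends — done with SLOT4.
SLOT5 starts before SLOT6 ends → SLOT6 and SLOT5 overlap.
SLOT1 starts before SLOT6 ends → SLOT6 and SLOT1 overlap.
SLOT7 starts after SLOT6 ends — done with SLOT6.
SLOT1 starts exactly when SLOT5 ends (back-to-back, no overlap) — done with SLOT5.
SLOT7 starts after SLOT1 ends — done with SLOT1.
SLOT8 starts before SLOT7 ends → SLOT7 and SLOT8 overlap.
SLOT9 starts after SLOT7 ends.
SLOT9 starts after SLOT8 ends.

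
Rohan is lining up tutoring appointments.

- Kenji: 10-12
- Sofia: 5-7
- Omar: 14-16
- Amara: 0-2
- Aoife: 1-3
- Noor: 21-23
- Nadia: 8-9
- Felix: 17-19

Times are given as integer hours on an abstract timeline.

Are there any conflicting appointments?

Yes

Check each pair: they overlap iff neither finishes before the other starts.
Sorted by start: Amara, Aoife, Sofia, Nadia, Kenji, Omar, Felix, Noor.
Aoife starts before Amara ends → Amara and Aoife overlap.
That's a conflict, so the schedule is not conflict-free.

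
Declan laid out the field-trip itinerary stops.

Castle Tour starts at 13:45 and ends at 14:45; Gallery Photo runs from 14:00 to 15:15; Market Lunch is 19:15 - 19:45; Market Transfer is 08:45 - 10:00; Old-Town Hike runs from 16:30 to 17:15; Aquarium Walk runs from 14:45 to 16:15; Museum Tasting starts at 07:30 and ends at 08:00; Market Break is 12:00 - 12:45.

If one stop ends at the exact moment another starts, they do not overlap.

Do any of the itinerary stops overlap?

Yes

Sorted by start: Museum Tasting, Market Transfer, Market Break, Castle Tour, Gallery Photo, Aquarium Walk, Old-Town Hike, Market Lunch.
Market Transfer starts after Museum Tasting ends, so Museum Tasting has no further overlaps.
Market Break starts after Market Transfer ends, so Market Transfer has no further overlaps.
Castle Tour starts after Market Break ends, so Market Break has no further overlaps.
Gallery Photo starts before Castle Tour ends → Castle Tour and Gallery Photo overlap.
That's a conflict, so the schedule is not conflict-free.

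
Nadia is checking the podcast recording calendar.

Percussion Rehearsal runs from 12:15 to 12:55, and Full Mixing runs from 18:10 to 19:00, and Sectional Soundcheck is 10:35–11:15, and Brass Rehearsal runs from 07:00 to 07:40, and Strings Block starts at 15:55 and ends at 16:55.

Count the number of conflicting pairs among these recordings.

0

Two intervals overlap when each starts before the other ends.
Sorted by start: Brass Rehearsal, Sectional Soundcheck, Percussion Rehearsal, Strings Block, Full Mixing.
Sectional Soundcheck starts after Brass Rehearsal ends — done with Brass Rehearsal.
Percussion Rehearsal starts after Sectional Soundcheck ends — done with Sectional Soundcheck.
Strings Block starts after Percussion Rehearsal ends — done with Percussion Rehearsal.
Full Mixing starts after Strings Block ends.
No pair overlaps.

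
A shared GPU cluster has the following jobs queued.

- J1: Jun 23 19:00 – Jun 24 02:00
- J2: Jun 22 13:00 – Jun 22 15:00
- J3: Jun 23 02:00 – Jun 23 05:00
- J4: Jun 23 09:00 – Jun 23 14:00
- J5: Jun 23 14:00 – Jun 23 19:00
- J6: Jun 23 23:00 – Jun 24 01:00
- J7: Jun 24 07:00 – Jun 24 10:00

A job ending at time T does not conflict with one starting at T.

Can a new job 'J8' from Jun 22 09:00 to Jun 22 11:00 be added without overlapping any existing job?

J2: starts Jun 22 13:00 at or after J8 ends Jun 22 11:00 → clear.
J3: starts Jun 23 02:00 at or after J8 ends Jun 22 11:00 → clear.
J4: starts Jun 23 09:00 at or after J8 ends Jun 22 11:00 → clear.
J5: starts Jun 23 14:00 at or after J8 ends Jun 22 11:00 → clear.
J1: starts Jun 23 19:00 at or after J8 ends Jun 22 11:00 → clear.
J6: starts Jun 23 23:00 at or after J8 ends Jun 22 11:00 → clear.
J7: starts Jun 24 07:00 at or after J8 ends Jun 22 11:00 → clear.

Yes — the slot is free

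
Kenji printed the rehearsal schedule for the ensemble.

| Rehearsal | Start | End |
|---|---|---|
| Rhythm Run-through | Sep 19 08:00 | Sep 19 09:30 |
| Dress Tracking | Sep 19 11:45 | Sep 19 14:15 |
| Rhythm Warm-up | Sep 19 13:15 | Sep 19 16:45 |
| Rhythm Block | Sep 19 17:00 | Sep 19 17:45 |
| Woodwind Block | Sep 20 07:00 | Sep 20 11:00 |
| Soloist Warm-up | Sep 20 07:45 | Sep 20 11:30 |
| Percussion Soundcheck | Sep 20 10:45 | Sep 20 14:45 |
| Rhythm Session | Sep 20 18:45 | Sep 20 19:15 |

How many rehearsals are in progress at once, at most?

3

Sort all start/end points and keep a running count:
Sep 19 08:00 start Rhythm Run-through → 1
Sep 19 09:30 end Rhythm Run-through → 0
Sep 19 11:45 start Dress Tracking → 1
Sep 19 13:15 start Rhythm Warm-up → 2
Sep 19 14:15 end Dress Tracking → 1
Sep 19 16:45 end Rhythm Warm-up → 0
Sep 19 17:00 start Rhythm Block → 1
Sep 19 17:45 end Rhythm Block → 0
Sep 20 07:00 start Woodwind Block → 1
Sep 20 07:45 start Soloist Warm-up → 2
Sep 20 10:45 start Percussion Soundcheck → 3
Sep 20 11:00 end Woodwind Block → 2
Sep 20 11:30 end Soloist Warm-up → 1
Sep 20 14:45 end Percussion Soundcheck → 0
Sep 20 18:45 start Rhythm Session → 1
Sep 20 19:15 end Rhythm Session → 0
Peak is 3, at Sep 20 10:45 (Percussion Soundcheck, Soloist Warm-up, Woodwind Block).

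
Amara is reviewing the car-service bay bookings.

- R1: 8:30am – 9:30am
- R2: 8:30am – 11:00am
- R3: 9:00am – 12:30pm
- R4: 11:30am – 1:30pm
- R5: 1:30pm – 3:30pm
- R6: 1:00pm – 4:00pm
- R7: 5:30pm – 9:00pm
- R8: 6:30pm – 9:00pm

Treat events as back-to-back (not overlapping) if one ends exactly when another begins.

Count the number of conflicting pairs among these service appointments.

7

Sorted by start: R1, R2, R3, R4, R6, R5, R7, R8.
R2 starts before R1 ends → R1 and R2 overlap.
R3 starts before R1 ends → R1 and R3 overlap.
R4 starts after R1 ends — done with R1.
R3 starts before R2 ends → R2 and R3 overlap.
R4 starts after R2 ends — done with R2.
R4 starts before R3 ends → R3 and R4 overlap.
R6 starts after R3 ends — done with R3.
R6 starts before R4 ends → R4 and R6 overlap.
R5 starts exactly when R4 ends (back-to-back, no overlap) — done with R4.
R5 starts before R6 ends → R6 and R5 overlap.
R7 starts after R6 ends — done with R6.
R7 starts after R5 ends — done with R5.
R8 starts before R7 ends → R7 and R8 overlap.
Overlapping pairs: R1 & R2, R1 & R3, R2 & R3, R3 & R4, R4 & R6, R5 & R6, R7 & R8 — 7 in total.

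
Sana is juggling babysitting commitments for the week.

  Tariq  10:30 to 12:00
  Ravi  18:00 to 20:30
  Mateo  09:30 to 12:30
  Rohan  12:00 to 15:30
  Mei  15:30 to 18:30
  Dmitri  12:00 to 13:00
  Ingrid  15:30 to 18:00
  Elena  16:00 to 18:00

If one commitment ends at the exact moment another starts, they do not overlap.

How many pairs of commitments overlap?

8

Sorted by start: Mateo, Tariq, Rohan, Dmitri, Mei, Ingrid, Elena, Ravi.
Tariq starts before Mateo ends → Mateo and Tariq overlap.
Rohan starts before Mateo ends → Mateo and Rohan overlap.
Dmitri starts before Mateo ends → Mateo and Dmitri overlap.
Mei starts after Mateo ends; Mateo is clear from here.
Rohan starts exactly when Tariq ends (back-to-back, no overlap); Tariq is clear from here.
Dmitri starts before Rohan ends → Rohan and Dmitri overlap.
Mei starts exactly when Rohan ends (back-to-back, no overlap); Rohan is clear from here.
Mei starts after Dmitri ends; Dmitri is clear from here.
Ingrid starts before Mei ends → Mei and Ingrid overlap.
Elena starts before Mei ends → Mei and Elena overlap.
Ravi starts before Mei ends → Mei and Ravi overlap.
Elena starts before Ingrid ends → Ingrid and Elena overlap.
Ravi starts exactly when Ingrid ends (back-to-back, no overlap).
Ravi starts exactly when Elena ends (back-to-back, no overlap).
Overlapping pairs: Dmitri & Mateo, Dmitri & Rohan, Elena & Ingrid, Elena & Mei, Ingrid & Mei, Mateo & Rohan, Mateo & Tariq, Mei & Ravi — 8 in total.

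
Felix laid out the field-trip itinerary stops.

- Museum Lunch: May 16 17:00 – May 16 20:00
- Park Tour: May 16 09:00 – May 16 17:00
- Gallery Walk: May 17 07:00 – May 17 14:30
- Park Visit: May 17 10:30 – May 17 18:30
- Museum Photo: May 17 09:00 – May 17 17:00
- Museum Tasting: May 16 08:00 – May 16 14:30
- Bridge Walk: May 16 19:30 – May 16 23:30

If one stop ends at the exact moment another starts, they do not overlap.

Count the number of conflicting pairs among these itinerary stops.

Sorted by start: Museum Tasting, Park Tour, Museum Lunch, Bridge Walk, Gallery Walk, Museum Photo, Park Visit.
Park Tour starts before Museum Tasting ends → Museum Tasting and Park Tour overlap.
Museum Lunch starts after Museum Tasting ends, so Museum Tasting has no further overlaps.
Museum Lunch starts exactly when Park Tour ends (back-to-back, no overlap), so Park Tour has no further overlaps.
Bridge Walk starts before Museum Lunch ends → Museum Lunch and Bridge Walk overlap.
Gallery Walk starts after Museum Lunch ends, so Museum Lunch has no further overlaps.
Gallery Walk starts after Bridge Walk ends, so Bridge Walk has no further overlaps.
Museum Photo starts before Gallery Walk ends → Gallery Walk and Museum Photo overlap.
Park Visit starts before Gallery Walk ends → Gallery Walk and Park Visit overlap.
Park Visit starts before Museum Photo ends → Museum Photo and Park Visit overlap.
Overlapping pairs: Bridge Walk & Museum Lunch, Gallery Walk & Museum Photo, Gallery Walk & Park Visit, Museum Photo & Park Visit, Museum Tasting & Park Tour — 5 in total.

5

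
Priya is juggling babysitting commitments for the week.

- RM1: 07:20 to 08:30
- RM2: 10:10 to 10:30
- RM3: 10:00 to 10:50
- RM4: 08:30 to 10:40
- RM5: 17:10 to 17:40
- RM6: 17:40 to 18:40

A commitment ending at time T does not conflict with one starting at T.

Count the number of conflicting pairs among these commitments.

Sorted by start: RM1, RM4, RM3, RM2, RM5, RM6.
RM4 starts exactly when RM1 ends (back-to-back, no overlap) — done with RM1.
RM3 starts before RM4 ends → RM4 and RM3 overlap.
RM2 starts before RM4 ends → RM4 and RM2 overlap.
RM5 starts after RM4 ends — done with RM4.
RM2 starts before RM3 ends → RM3 and RM2 overlap.
RM5 starts after RM3 ends — done with RM3.
RM5 starts after RM2 ends — done with RM2.
RM6 starts exactly when RM5 ends (back-to-back, no overlap).
Overlapping pairs: RM2 & RM3, RM2 & RM4, RM3 & RM4 — 3 in total.

3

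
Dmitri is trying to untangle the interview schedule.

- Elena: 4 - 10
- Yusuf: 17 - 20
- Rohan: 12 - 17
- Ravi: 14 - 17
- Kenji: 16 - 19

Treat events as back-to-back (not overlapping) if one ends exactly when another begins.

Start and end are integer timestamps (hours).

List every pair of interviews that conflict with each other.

Sorted by start: Elena, Rohan, Ravi, Kenji, Yusuf.
Rohan starts after Elena ends; Elena is clear from here.
Ravi starts before Rohan ends → Rohan and Ravi overlap.
Kenji starts before Rohan ends → Rohan and Kenji overlap.
Yusuf starts exactly when Rohan ends (back-to-back, no overlap).
Kenji starts before Ravi ends → Ravi and Kenji overlap.
Yusuf starts exactly when Ravi ends (back-to-back, no overlap).
Yusuf starts before Kenji ends → Kenji and Yusuf overlap.

Kenji & Ravi, Kenji & Rohan, Kenji & Yusuf, Ravi & Rohan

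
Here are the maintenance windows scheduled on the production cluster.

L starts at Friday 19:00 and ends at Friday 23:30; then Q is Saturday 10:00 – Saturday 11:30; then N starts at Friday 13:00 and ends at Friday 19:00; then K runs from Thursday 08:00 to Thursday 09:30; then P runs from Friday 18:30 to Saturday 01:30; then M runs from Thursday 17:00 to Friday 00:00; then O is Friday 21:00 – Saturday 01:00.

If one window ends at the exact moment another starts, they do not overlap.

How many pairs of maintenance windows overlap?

Sorted by start: K, M, N, P, L, O, Q.
M starts after K ends, so K has no further overlaps.
N starts after M ends, so M has no further overlaps.
P starts before N ends → N and P overlap.
L starts exactly when N ends (back-to-back, no overlap), so N has no further overlaps.
L starts before P ends → P and L overlap.
O starts before P ends → P and O overlap.
Q starts after P ends.
O starts before L ends → L and O overlap.
Q starts after L ends.
Q starts after O ends.
Overlapping pairs: L & O, L & P, N & P, O & P — 4 in total.

4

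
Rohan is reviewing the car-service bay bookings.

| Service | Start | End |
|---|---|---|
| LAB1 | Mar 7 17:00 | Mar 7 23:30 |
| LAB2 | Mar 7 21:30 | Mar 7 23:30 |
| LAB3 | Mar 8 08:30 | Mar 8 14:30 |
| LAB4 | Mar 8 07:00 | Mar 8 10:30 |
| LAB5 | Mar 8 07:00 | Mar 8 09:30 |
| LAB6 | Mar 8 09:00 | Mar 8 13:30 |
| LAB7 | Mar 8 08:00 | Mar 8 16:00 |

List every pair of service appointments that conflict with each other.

LAB1 & LAB2, LAB3 & LAB4, LAB3 & LAB5, LAB3 & LAB6, LAB3 & LAB7, LAB4 & LAB5, LAB4 & LAB6, LAB4 & LAB7, LAB5 & LAB6, LAB5 & LAB7, LAB6 & LAB7

Sorted by start: LAB1, LAB2, LAB4, LAB5, LAB7, LAB3, LAB6.
LAB2 starts before LAB1 ends → LAB1 and LAB2 overlap.
LAB4 starts after LAB1 ends, so LAB1 has no further overlaps.
LAB4 starts after LAB2 ends, so LAB2 has no further overlaps.
LAB5 starts before LAB4 ends → LAB4 and LAB5 overlap.
LAB7 starts before LAB4 ends → LAB4 and LAB7 overlap.
LAB3 starts before LAB4 ends → LAB4 and LAB3 overlap.
LAB6 starts before LAB4 ends → LAB4 and LAB6 overlap.
LAB7 starts before LAB5 ends → LAB5 and LAB7 overlap.
LAB3 starts before LAB5 ends → LAB5 and LAB3 overlap.
LAB6 starts before LAB5 ends → LAB5 and LAB6 overlap.
LAB3 starts before LAB7 ends → LAB7 and LAB3 overlap.
LAB6 starts before LAB7 ends → LAB7 and LAB6 overlap.
LAB6 starts before LAB3 ends → LAB3 and LAB6 overlap.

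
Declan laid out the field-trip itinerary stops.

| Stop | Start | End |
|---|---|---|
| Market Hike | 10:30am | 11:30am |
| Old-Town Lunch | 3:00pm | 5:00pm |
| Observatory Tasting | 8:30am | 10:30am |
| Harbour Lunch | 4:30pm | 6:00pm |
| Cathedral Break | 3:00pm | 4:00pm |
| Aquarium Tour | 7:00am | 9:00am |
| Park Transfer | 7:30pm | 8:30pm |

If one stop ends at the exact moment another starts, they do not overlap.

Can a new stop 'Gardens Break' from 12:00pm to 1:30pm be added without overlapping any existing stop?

Aquarium Tour: ends 9:00am at or before Gardens Break starts 12:00pm → clear.
Observatory Tasting: ends 10:30am at or before Gardens Break starts 12:00pm → clear.
Market Hike: ends 11:30am at or before Gardens Break starts 12:00pm → clear.
Old-Town Lunch: starts 3:00pm at or after Gardens Break ends 1:30pm → clear.
Cathedral Break: starts 3:00pm at or after Gardens Break ends 1:30pm → clear.
Harbour Lunch: starts 4:30pm at or after Gardens Break ends 1:30pm → clear.
Park Transfer: starts 7:30pm at or after Gardens Break ends 1:30pm → clear.

Yes — the slot is free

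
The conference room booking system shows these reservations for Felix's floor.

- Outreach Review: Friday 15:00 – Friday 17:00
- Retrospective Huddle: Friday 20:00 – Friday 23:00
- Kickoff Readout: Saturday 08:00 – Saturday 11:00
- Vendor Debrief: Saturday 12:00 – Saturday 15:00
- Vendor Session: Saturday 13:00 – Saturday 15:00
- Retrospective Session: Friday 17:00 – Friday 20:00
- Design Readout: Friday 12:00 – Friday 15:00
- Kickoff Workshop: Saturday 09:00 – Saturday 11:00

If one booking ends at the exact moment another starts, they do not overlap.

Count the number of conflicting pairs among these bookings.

2

Sorted by start: Design Readout, Outreach Review, Retrospective Session, Retrospective Huddle, Kickoff Readout, Kickoff Workshop, Vendor Debrief, Vendor Session.
Outreach Review starts exactly when Design Readout ends (back-to-back, no overlap); Design Readout is clear from here.
Retrospective Session starts exactly when Outreach Review ends (back-to-back, no overlap); Outreach Review is clear from here.
Retrospective Huddle starts exactly when Retrospective Session ends (back-to-back, no overlap); Retrospective Session is clear from here.
Kickoff Readout starts after Retrospective Huddle ends; Retrospective Huddle is clear from here.
Kickoff Workshop starts before Kickoff Readout ends → Kickoff Readout and Kickoff Workshop overlap.
Vendor Debrief starts after Kickoff Readout ends; Kickoff Readout is clear from here.
Vendor Debrief starts after Kickoff Workshop ends; Kickoff Workshop is clear from here.
Vendor Session starts before Vendor Debrief ends → Vendor Debrief and Vendor Session overlap.
Overlapping pairs: Kickoff Readout & Kickoff Workshop, Vendor Debrief & Vendor Session — 2 in total.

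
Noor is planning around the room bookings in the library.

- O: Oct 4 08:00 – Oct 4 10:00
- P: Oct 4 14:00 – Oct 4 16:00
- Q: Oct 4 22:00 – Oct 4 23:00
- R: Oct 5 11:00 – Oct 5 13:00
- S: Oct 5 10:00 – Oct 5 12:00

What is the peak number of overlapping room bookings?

Walk through starts and ends in time order (an end at T is processed before a start at T):
Oct 4 08:00 start O → 1
Oct 4 10:00 end O → 0
Oct 4 14:00 start P → 1
Oct 4 16:00 end P → 0
Oct 4 22:00 start Q → 1
Oct 4 23:00 end Q → 0
Oct 5 10:00 start S → 1
Oct 5 11:00 start R → 2
Oct 5 12:00 end S → 1
Oct 5 13:00 end R → 0
Peak is 2, at Oct 5 11:00 (R, S).

2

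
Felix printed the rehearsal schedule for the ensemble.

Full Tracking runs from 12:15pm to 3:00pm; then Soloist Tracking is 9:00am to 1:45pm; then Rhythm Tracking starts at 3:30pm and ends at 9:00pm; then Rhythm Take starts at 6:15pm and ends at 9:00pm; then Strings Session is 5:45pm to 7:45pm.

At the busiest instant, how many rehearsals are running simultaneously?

3

Sweep the timeline, counting +1 at each start and −1 at each end (ends before starts at a tie):
9:00am start Soloist Tracking → 1
12:15pm start Full Tracking → 2
1:45pm end Soloist Tracking → 1
3:00pm end Full Tracking → 0
3:30pm start Rhythm Tracking → 1
5:45pm start Strings Session → 2
6:15pm start Rhythm Take → 3
7:45pm end Strings Session → 2
9:00pm end Rhythm Take → 1
9:00pm end Rhythm Tracking → 0
Peak is 3, at 6:15pm (Rhythm Take, Rhythm Tracking, Strings Session).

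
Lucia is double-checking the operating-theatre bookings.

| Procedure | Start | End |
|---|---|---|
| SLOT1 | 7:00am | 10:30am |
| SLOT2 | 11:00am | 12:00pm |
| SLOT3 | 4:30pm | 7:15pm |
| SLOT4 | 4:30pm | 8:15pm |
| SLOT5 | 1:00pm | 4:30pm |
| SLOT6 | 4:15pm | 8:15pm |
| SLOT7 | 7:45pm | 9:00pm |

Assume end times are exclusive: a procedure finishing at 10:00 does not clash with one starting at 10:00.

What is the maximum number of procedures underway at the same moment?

Walk through starts and ends in time order (an end at T is processed before a start at T):
7:00am start SLOT1 → 1
10:30am end SLOT1 → 0
11:00am start SLOT2 → 1
12:00pm end SLOT2 → 0
1:00pm start SLOT5 → 1
4:15pm start SLOT6 → 2
4:30pm end SLOT5 → 1
4:30pm start SLOT3 → 2
4:30pm start SLOT4 → 3
7:15pm end SLOT3 → 2
7:45pm start SLOT7 → 3
8:15pm end SLOT4 → 2
8:15pm end SLOT6 → 1
9:00pm end SLOT7 → 0
Peak is 3, at 4:30pm (SLOT3, SLOT4, SLOT6).

3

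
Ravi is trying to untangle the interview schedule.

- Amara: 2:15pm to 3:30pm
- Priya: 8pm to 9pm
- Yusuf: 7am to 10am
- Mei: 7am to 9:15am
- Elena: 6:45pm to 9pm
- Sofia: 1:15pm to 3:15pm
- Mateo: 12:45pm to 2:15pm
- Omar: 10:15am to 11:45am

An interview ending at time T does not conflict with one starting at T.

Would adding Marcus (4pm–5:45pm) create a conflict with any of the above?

No — it doesn't clash with anything

Yusuf: ends 10am at or before Marcus starts 4pm → clear.
Mei: ends 9:15am at or before Marcus starts 4pm → clear.
Omar: ends 11:45am at or before Marcus starts 4pm → clear.
Mateo: ends 2:15pm at or before Marcus starts 4pm → clear.
Sofia: ends 3:15pm at or before Marcus starts 4pm → clear.
Amara: ends 3:30pm at or before Marcus starts 4pm → clear.
Elena: starts 6:45pm at or after Marcus ends 5:45pm → clear.
Priya: starts 8pm at or after Marcus ends 5:45pm → clear.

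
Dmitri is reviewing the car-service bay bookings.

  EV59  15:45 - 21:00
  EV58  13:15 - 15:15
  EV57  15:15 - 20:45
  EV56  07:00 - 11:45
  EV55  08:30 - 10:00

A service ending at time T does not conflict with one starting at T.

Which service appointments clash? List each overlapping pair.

Sorted by start: EV56, EV55, EV58, EV57, EV59.
EV55 starts before EV56 ends → EV56 and EV55 overlap.
EV58 starts after EV56 ends, so nothing later overlaps EV56 either.
EV58 starts after EV55 ends, so nothing later overlaps EV55 either.
EV57 starts exactly when EV58 ends (back-to-back, no overlap), so nothing later overlaps EV58 either.
EV59 starts before EV57 ends → EV57 and EV59 overlap.

EV55 & EV56, EV57 & EV59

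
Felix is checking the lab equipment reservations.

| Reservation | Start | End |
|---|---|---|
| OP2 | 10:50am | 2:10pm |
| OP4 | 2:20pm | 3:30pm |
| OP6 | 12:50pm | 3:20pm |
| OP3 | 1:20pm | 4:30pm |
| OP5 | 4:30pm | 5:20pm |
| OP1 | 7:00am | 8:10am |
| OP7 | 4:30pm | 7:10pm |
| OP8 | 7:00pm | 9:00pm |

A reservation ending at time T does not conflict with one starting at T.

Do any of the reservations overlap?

Two intervals overlap when each starts before the other ends.
Sorted by start: OP1, OP2, OP6, OP3, OP4, OP5, OP7, OP8.
OP2 starts after OP1 ends; OP1 is clear from here.
OP6 starts before OP2 ends → OP2 and OP6 overlap.
That's a conflict, so the schedule is not conflict-free.

Yes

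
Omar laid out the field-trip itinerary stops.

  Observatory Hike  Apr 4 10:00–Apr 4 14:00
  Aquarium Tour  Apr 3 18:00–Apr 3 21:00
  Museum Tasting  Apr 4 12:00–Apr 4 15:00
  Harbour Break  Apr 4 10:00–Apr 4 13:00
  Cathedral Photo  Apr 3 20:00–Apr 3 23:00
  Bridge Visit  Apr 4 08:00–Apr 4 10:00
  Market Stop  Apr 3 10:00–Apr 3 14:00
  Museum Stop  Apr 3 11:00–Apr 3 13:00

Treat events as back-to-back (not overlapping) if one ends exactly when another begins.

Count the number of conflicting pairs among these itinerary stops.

5

Two intervals overlap when each starts before the other ends.
Sorted by start: Market Stop, Museum Stop, Aquarium Tour, Cathedral Photo, Bridge Visit, Observatory Hike, Harbour Break, Museum Tasting.
Museum Stop starts before Market Stop ends → Market Stop and Museum Stop overlap.
Aquarium Tour starts after Market Stop ends — done with Market Stop.
Aquarium Tour starts after Museum Stop ends — done with Museum Stop.
Cathedral Photo starts before Aquarium Tour ends → Aquarium Tour and Cathedral Photo overlap.
Bridge Visit starts after Aquarium Tour ends — done with Aquarium Tour.
Bridge Visit starts after Cathedral Photo ends — done with Cathedral Photo.
Observatory Hike starts exactly when Bridge Visit ends (back-to-back, no overlap) — done with Bridge Visit.
Harbour Break starts before Observatory Hike ends → Observatory Hike and Harbour Break overlap.
Museum Tasting starts before Observatory Hike ends → Observatory Hike and Museum Tasting overlap.
Museum Tasting starts before Harbour Break ends → Harbour Break and Museum Tasting overlap.
Overlapping pairs: Aquarium Tour & Cathedral Photo, Harbour Break & Museum Tasting, Harbour Break & Observatory Hike, Market Stop & Museum Stop, Museum Tasting & Observatory Hike — 5 in total.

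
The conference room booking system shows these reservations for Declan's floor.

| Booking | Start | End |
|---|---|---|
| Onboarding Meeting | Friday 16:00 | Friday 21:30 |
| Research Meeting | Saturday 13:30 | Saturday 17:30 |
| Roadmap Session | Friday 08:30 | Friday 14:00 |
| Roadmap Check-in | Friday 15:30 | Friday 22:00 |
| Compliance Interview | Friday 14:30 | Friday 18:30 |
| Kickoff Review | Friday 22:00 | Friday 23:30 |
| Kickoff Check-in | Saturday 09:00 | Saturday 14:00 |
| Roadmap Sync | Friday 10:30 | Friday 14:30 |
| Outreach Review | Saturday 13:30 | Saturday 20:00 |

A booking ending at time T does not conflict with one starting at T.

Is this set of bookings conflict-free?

No

Sorted by start: Roadmap Session, Roadmap Sync, Compliance Interview, Roadmap Check-in, Onboarding Meeting, Kickoff Review, Kickoff Check-in, Research Meeting, Outreach Review.
Roadmap Sync starts before Roadmap Session ends → Roadmap Session and Roadmap Sync overlap.
That's a conflict, so the schedule is not conflict-free.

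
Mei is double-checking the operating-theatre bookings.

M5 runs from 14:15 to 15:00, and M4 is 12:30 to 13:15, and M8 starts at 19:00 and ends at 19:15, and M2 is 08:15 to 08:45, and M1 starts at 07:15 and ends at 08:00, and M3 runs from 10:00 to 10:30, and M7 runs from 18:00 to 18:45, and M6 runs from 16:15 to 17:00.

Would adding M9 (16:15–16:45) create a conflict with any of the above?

Yes — it overlaps M6

M1: ends 08:00 at or before M9 starts 16:15 → clear.
M2: ends 08:45 at or before M9 starts 16:15 → clear.
M3: ends 10:30 at or before M9 starts 16:15 → clear.
M4: ends 13:15 at or before M9 starts 16:15 → clear.
M5: ends 15:00 at or before M9 starts 16:15 → clear.
M6: starts 16:15 before M9 ends 16:45, and ends 17:00 after M9 starts 16:15 → overlap.
M7: starts 18:00 at or after M9 ends 16:45 → clear.
M8: starts 19:00 at or after M9 ends 16:45 → clear.
M9 overlaps M6.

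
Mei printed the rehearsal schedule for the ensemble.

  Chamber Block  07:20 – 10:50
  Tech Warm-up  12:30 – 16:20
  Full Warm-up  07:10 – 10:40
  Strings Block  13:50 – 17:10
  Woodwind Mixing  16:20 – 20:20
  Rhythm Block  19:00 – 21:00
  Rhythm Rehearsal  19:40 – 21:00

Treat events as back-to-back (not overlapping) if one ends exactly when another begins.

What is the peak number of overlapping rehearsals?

3

Sort all start/end points and keep a running count:
07:10 start Full Warm-up → 1
07:20 start Chamber Block → 2
10:40 end Full Warm-up → 1
10:50 end Chamber Block → 0
12:30 start Tech Warm-up → 1
13:50 start Strings Block → 2
16:20 end Tech Warm-up → 1
16:20 start Woodwind Mixing → 2
17:10 end Strings Block → 1
19:00 start Rhythm Block → 2
19:40 start Rhythm Rehearsal → 3
20:20 end Woodwind Mixing → 2
21:00 end Rhythm Block → 1
21:00 end Rhythm Rehearsal → 0
Peak is 3, at 19:40 (Rhythm Block, Rhythm Rehearsal, Woodwind Mixing).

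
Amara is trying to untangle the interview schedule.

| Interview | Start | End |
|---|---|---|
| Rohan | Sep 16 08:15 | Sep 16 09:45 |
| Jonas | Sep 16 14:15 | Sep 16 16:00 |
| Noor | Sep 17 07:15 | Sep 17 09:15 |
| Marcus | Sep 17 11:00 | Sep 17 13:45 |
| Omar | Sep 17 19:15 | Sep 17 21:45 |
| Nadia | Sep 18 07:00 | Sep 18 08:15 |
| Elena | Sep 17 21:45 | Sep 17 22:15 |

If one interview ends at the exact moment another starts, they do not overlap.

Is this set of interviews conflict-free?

Sorted by start: Rohan, Jonas, Noor, Marcus, Omar, Elena, Nadia.
Jonas starts after Rohan ends; Rohan is clear from here.
Noor starts after Jonas ends; Jonas is clear from here.
Marcus starts after Noor ends; Noor is clear from here.
Omar starts after Marcus ends; Marcus is clear from here.
Elena starts exactly when Omar ends (back-to-back, no overlap); Omar is clear from here.
Nadia starts after Elena ends.
Every pair is clear; the schedule has no overlaps.

Yes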